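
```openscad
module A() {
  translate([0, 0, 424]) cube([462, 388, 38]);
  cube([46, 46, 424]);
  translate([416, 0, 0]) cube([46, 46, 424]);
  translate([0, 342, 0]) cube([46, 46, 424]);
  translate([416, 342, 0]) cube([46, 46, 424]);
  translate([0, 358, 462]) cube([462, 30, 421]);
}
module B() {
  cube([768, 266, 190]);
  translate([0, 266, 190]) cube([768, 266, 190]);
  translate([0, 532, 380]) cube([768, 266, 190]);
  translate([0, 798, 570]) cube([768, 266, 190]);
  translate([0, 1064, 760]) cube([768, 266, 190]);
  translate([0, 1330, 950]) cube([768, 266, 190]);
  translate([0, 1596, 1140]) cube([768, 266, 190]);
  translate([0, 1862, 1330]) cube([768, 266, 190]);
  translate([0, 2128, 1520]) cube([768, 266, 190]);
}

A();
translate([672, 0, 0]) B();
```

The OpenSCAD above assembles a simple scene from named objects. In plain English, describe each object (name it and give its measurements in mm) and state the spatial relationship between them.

A is a chair: 462×388 mm seat, 38 mm thick, top at z = 462 mm, on four 46 mm square corner legs flush with the seat edges. A 30 mm thick backrest slab spans the full seat width, extending 421 mm above the seat top, its back face flush with the seat's +y edge.

B is a straight staircase of 9 solid steps. Each step is 768 mm wide (x), 266 mm deep (y, the going) and 190 mm tall (the rise). The first step rests on the floor; each subsequent step sits one going further in +y and one rise higher in +z, directly behind and above the previous step with no overlap.

The staircase is on the floor beside the chair on its +x side.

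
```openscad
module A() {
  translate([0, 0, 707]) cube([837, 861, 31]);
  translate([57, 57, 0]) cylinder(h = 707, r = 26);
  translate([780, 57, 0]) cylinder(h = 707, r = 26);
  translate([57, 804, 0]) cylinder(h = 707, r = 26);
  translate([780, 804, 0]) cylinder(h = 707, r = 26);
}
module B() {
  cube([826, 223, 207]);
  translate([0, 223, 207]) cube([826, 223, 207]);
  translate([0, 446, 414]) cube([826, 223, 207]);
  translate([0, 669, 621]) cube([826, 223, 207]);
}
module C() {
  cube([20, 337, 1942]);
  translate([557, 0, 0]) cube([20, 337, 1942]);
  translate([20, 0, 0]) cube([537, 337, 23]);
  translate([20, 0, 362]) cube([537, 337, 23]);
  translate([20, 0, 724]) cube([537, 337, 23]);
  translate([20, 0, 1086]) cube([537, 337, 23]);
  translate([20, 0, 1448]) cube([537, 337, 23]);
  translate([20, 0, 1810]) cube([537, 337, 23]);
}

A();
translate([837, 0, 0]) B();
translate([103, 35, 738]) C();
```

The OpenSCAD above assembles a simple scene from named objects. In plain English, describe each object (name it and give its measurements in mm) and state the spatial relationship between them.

A is a table with a 837×861 mm rectangular top, 31 mm thick, top surface at z = 738 mm, supported by four round legs of 52 mm diameter, each leg's bounding box inset 31 mm from the nearest pair of top edges, running from the floor.

B is a run of 4 identical solid stair steps. Each tread is 826×223 mm and each step block is 207 mm high. Step 1 rests on the floor; step k is offset from step 1 by (k−1)×223 mm in y and (k−1)×207 mm in z.

C is an open bookshelf. Two side panels, each 20 mm thick, 337 mm deep and 1942 mm tall, stand 577 mm apart (outside-to-outside). Between them sit 6 shelves, each 23 mm thick and 337 mm deep, spanning the full gap between the sides. The bottom shelf rests on the floor (its underside at z = 0) and the clear gap between one shelf's top and the next shelf's underside is 339 mm.

The staircase is against the table's +x side, with their −y faces flush. The bookshelf is on top of the table.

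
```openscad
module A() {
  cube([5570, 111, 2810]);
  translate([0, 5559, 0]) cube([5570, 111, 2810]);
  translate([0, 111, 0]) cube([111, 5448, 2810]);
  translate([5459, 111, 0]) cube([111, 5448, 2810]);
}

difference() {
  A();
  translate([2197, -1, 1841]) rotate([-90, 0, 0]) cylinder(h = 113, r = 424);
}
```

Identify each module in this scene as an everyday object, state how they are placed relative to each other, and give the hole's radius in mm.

The subtracted cylinder has r = 424 mm.

A is a house frame. The house frame has a circular hole through its front wall. The hole's radius is 424 mm.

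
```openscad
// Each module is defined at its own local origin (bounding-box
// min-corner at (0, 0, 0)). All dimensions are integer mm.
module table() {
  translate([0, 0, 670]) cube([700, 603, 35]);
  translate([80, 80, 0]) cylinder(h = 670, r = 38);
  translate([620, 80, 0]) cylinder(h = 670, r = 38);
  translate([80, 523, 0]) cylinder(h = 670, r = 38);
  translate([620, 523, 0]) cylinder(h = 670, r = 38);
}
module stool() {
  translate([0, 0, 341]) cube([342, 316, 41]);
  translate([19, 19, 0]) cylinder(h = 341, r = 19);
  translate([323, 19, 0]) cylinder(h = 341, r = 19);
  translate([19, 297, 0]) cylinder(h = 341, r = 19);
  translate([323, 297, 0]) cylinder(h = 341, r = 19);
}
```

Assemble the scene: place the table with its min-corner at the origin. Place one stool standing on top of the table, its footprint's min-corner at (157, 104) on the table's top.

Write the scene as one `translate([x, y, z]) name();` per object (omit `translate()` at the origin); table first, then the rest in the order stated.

table();
translate([157, 104, 705]) stool();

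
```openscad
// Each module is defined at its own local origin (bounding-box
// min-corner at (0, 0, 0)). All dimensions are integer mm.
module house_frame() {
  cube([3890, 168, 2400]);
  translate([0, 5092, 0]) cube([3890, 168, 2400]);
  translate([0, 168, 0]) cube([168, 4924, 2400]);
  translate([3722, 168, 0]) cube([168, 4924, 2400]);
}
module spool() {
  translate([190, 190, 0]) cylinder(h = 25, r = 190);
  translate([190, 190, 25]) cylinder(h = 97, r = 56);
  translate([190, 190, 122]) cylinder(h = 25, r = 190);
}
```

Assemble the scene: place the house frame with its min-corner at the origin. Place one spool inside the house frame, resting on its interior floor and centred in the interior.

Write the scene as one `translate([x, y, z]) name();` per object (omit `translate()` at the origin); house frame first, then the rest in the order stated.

house_frame();
translate([1755, 2440, 0]) spool();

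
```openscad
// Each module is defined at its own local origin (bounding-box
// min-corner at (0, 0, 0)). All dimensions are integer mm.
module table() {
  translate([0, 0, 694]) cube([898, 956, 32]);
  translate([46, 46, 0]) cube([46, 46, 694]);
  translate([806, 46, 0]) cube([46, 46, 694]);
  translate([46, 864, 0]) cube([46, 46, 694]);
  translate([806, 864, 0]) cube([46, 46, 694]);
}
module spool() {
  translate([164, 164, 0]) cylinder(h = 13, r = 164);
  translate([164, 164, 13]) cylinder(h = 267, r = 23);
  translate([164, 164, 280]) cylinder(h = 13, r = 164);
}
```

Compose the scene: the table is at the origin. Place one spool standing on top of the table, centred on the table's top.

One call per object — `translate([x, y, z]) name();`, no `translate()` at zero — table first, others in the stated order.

table();
translate([285, 314, 726]) spool();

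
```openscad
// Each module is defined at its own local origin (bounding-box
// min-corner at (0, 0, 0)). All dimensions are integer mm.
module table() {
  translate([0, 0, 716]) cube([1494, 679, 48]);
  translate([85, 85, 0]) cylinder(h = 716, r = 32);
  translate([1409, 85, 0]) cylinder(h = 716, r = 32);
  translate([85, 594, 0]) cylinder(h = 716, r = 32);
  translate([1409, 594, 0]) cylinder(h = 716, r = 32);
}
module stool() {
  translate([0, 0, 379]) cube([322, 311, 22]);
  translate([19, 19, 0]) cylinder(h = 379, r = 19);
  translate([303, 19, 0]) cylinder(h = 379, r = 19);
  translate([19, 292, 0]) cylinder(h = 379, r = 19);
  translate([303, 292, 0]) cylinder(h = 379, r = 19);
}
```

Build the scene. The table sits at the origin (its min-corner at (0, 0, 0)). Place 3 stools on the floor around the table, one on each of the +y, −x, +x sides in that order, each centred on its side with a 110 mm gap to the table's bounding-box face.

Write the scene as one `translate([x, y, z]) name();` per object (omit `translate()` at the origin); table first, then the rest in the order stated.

table();
translate([586, 789, 0]) stool();
translate([-432, 184, 0]) stool();
translate([1604, 184, 0]) stool();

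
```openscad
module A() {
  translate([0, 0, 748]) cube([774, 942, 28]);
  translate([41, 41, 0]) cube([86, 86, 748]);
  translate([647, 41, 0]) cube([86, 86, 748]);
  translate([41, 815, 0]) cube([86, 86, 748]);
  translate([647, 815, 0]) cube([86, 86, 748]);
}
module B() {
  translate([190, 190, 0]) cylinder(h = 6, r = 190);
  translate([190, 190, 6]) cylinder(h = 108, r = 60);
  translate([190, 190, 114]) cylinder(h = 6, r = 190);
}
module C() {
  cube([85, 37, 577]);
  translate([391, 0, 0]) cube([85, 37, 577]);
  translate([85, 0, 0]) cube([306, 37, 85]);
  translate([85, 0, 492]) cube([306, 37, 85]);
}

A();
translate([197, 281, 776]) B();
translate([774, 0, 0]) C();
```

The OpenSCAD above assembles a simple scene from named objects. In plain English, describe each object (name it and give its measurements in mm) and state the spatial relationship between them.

A is a rectangular dining table. The top is 774×942×28 mm with its upper surface at z = 776 mm. It stands on four 86×86 mm square legs, each inset 41 mm from the nearest pair of top edges, running from the floor to the underside of the top.

B is a spool: two coaxial disc flanges of radius 190 mm and thickness 6 mm, joined by a core cylinder of radius 60 mm and height 108 mm. The lower flange rests on z = 0 and the three cylinders share a vertical axis.

C is a picture frame with a 306×407 mm rectangular opening (x by z) and a uniform 85 mm border on every side. Frame depth is 37 mm along y. It is built from two vertical stiles running the full outside height and two horizontal rails spanning the gap between the stiles.

The spool is on top of the table, centred. The picture frame is against the table's +x side, with their −y faces flush.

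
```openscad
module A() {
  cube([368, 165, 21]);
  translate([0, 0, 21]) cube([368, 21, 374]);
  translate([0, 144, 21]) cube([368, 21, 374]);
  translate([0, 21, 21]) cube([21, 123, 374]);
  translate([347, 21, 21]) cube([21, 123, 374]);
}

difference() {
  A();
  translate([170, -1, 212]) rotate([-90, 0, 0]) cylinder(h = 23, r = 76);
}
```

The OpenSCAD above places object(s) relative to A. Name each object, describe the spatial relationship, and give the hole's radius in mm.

The subtracted cylinder has r = 76 mm.

A is an open box. The open box has a circular hole through its front wall. The hole's radius is 76 mm.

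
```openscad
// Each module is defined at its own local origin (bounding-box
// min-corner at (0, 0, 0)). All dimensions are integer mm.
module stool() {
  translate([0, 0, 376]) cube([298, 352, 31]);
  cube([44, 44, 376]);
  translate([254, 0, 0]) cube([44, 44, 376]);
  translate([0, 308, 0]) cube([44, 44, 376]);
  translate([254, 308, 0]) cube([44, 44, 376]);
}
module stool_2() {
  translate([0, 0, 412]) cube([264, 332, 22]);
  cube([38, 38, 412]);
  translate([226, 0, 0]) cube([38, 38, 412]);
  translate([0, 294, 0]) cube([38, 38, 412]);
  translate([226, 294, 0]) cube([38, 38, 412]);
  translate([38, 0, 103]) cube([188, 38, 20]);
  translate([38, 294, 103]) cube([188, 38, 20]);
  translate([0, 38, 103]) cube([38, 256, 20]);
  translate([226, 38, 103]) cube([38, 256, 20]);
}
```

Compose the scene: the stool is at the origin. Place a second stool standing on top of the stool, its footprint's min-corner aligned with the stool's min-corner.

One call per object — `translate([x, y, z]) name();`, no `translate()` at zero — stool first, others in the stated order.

stool();
translate([0, 0, 407]) stool_2();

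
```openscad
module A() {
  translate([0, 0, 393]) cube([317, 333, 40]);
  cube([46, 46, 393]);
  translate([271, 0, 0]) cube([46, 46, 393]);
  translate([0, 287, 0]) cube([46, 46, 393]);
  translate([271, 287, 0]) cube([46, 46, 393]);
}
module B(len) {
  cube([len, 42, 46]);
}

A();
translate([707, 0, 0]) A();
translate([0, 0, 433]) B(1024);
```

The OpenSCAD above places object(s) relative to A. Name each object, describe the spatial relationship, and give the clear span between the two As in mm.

A is a stool. B is a beam. A beam spans the tops of two stools. The clear span between the two stools is 390 mm.

Second stool starts at x = 707; first ends at x = 317; clear span = 707 − 317 = 390 mm.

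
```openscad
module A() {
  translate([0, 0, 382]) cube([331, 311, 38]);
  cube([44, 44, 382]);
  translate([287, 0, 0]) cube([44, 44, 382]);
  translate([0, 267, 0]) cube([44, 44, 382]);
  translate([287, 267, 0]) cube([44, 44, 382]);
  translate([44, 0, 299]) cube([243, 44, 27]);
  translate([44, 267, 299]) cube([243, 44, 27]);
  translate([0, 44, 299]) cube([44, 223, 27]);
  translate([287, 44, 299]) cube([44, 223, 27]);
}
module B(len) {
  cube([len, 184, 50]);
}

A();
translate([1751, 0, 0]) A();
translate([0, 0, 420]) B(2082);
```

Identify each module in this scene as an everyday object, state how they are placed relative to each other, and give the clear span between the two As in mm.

Second stool starts at x = 1751; first ends at x = 331; clear span = 1751 − 331 = 1420 mm.

A is a stool. B is a beam. A beam spans the tops of two stools. The clear span between the two stools is 1420 mm.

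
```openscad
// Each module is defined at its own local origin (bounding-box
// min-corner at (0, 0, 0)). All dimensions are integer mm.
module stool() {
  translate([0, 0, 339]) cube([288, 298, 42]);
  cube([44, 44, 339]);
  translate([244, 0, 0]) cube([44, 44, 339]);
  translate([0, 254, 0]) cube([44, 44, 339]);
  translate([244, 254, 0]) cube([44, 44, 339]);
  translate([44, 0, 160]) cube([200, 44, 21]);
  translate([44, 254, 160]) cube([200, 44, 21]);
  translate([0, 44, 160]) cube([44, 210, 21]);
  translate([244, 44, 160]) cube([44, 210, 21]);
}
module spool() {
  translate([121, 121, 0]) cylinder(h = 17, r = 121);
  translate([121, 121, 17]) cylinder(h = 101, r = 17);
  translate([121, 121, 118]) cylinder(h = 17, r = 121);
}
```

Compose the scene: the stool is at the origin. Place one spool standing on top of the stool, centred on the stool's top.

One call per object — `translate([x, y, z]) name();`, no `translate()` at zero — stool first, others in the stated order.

stool();
translate([23, 28, 381]) spool();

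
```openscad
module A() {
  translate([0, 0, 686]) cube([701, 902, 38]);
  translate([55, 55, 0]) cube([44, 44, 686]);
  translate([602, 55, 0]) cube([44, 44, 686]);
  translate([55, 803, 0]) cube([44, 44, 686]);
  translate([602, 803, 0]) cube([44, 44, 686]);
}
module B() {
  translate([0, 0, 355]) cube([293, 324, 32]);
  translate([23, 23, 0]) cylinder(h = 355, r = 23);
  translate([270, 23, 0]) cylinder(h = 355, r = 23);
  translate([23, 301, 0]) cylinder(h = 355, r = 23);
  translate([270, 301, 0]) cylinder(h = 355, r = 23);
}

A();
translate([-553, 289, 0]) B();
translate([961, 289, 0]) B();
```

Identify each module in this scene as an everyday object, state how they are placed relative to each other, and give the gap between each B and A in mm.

Each stool's nearest face is 260 mm from the table's bounding box.

A is a table. B is a stool. Two stools sit around the table at the −x, +x sides. The gap between each stool and the table is 260 mm.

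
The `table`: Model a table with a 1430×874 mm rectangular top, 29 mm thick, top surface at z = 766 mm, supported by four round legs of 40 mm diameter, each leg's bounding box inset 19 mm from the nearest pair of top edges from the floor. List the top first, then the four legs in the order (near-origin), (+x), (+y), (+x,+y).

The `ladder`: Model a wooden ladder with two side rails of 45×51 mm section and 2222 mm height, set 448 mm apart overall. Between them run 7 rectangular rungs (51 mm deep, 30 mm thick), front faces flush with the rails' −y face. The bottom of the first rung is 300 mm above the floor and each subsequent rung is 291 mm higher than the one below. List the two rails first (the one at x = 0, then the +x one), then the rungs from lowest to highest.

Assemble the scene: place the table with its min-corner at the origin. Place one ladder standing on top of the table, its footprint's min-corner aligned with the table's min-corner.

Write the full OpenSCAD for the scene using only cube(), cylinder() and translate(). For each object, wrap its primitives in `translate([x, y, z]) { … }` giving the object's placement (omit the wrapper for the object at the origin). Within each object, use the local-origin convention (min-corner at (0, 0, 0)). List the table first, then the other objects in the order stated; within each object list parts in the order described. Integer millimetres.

translate([0, 0, 737]) cube([1430, 874, 29]);
translate([39, 39, 0]) cylinder(h = 737, r = 20);
translate([1391, 39, 0]) cylinder(h = 737, r = 20);
translate([39, 835, 0]) cylinder(h = 737, r = 20);
translate([1391, 835, 0]) cylinder(h = 737, r = 20);
translate([0, 0, 766]) {
  cube([45, 51, 2222]);
  translate([403, 0, 0]) cube([45, 51, 2222]);
  translate([45, 0, 300]) cube([358, 51, 30]);
  translate([45, 0, 591]) cube([358, 51, 30]);
  translate([45, 0, 882]) cube([358, 51, 30]);
  translate([45, 0, 1173]) cube([358, 51, 30]);
  translate([45, 0, 1464]) cube([358, 51, 30]);
  translate([45, 0, 1755]) cube([358, 51, 30]);
  translate([45, 0, 2046]) cube([358, 51, 30]);
}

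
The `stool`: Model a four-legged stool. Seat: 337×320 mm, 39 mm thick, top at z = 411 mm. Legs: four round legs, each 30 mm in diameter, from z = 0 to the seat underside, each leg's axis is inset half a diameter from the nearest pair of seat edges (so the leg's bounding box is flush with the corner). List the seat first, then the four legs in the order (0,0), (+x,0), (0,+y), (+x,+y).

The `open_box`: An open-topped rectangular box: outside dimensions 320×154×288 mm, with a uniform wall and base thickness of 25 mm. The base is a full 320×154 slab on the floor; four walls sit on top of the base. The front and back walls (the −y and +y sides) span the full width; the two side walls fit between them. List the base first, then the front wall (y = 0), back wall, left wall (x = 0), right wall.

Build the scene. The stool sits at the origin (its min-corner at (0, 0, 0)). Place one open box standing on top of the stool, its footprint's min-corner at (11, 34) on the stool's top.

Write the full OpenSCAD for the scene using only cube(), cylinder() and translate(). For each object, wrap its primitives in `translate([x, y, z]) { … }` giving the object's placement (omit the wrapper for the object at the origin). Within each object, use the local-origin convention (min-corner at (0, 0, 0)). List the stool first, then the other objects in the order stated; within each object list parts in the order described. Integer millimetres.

translate([0, 0, 372]) cube([337, 320, 39]);
translate([15, 15, 0]) cylinder(h = 372, r = 15);
translate([322, 15, 0]) cylinder(h = 372, r = 15);
translate([15, 305, 0]) cylinder(h = 372, r = 15);
translate([322, 305, 0]) cylinder(h = 372, r = 15);
translate([11, 34, 411]) {
  cube([320, 154, 25]);
  translate([0, 0, 25]) cube([320, 25, 263]);
  translate([0, 129, 25]) cube([320, 25, 263]);
  translate([0, 25, 25]) cube([25, 104, 263]);
  translate([295, 25, 25]) cube([25, 104, 263]);
}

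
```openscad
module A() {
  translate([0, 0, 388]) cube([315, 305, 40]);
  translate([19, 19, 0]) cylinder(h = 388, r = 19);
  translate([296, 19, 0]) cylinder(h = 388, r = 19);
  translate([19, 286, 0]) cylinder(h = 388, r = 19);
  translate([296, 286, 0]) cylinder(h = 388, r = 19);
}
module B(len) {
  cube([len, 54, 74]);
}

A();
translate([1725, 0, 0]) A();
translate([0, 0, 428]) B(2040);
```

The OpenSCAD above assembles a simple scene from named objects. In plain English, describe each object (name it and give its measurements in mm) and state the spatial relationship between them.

A is a simple wooden stool: a rectangular seat 315 mm (x) by 305 mm (y), 40 mm thick, top face at z = 428 mm, on four round legs, each 38 mm in diameter. The legs rest on z = 0, each leg's axis is inset half a diameter from the nearest pair of seat edges (so the leg's bounding box is flush with the corner).

B is a rectangular beam 2040 mm long (x), 54 mm deep (y), 74 mm thick (z).

The beam spans the tops of two stools placed 1410 mm apart, resting at z = 428 mm.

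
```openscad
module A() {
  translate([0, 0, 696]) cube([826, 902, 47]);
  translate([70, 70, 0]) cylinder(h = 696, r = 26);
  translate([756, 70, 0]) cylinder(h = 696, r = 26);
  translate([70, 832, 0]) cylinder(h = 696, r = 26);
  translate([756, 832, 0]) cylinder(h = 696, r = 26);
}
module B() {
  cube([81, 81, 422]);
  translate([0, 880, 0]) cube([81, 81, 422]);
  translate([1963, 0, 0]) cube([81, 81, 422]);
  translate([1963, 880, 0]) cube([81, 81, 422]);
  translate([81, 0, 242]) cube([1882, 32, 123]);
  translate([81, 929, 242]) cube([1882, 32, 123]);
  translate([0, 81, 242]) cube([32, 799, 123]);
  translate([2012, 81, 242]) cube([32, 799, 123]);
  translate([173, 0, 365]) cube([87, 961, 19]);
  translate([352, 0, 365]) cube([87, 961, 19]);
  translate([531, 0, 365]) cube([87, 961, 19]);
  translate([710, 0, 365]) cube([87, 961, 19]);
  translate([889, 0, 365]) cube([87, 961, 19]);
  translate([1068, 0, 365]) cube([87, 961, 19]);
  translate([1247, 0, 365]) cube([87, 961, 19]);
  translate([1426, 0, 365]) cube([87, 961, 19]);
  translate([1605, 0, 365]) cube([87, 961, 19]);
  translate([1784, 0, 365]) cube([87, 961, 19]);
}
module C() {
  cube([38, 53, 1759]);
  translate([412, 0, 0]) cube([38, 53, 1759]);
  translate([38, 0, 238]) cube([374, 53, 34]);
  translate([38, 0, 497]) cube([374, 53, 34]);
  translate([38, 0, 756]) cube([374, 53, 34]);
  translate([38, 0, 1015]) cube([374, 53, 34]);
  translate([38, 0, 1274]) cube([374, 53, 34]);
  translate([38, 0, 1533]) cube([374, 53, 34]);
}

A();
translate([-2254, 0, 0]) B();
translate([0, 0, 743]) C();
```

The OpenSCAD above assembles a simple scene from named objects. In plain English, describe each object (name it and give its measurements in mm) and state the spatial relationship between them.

A is a table with a 826×902 mm rectangular top, 47 mm thick, top surface at z = 743 mm, supported by four round legs of 52 mm diameter, each leg's bounding box inset 44 mm from the nearest pair of top edges, running from the floor.

B is a bed frame 2044 mm long (x) by 961 mm wide (y). Four 81×81 mm corner posts, 422 mm tall, at the corners of the footprint. Four rails of 32 mm thickness and 123 mm height run between adjacent posts with their undersides at z = 242 mm, their outer faces flush with the outside of the frame (the two x-running rails run between the posts' inner faces; the two y-running rails run between the posts' inner faces). 10 slats, each 87 mm wide (x) and 19 mm thick, lie across the top of the two x-running rails, running the full 961 mm width of the frame in y; the slats are evenly spaced along x between the inner faces of the end posts with equal gaps (rounded down to the nearest mm) at the −x end and between each pair — any rounding remainder accumulates at the +x end.

C is a straight ladder. Two 38×53 mm vertical rails, 1759 mm tall, stand 450 mm apart (outside-to-outside) with their front faces coplanar on the −y side. 6 rungs, each 53 mm deep and 34 mm tall, span between the inner faces of the rails, front faces flush with the rails. The lowest rung's underside is at z = 238 mm and rungs are spaced 259 mm apart (underside to underside).

The bed frame is on the floor beside the table on its −x side. The ladder is on top of the table.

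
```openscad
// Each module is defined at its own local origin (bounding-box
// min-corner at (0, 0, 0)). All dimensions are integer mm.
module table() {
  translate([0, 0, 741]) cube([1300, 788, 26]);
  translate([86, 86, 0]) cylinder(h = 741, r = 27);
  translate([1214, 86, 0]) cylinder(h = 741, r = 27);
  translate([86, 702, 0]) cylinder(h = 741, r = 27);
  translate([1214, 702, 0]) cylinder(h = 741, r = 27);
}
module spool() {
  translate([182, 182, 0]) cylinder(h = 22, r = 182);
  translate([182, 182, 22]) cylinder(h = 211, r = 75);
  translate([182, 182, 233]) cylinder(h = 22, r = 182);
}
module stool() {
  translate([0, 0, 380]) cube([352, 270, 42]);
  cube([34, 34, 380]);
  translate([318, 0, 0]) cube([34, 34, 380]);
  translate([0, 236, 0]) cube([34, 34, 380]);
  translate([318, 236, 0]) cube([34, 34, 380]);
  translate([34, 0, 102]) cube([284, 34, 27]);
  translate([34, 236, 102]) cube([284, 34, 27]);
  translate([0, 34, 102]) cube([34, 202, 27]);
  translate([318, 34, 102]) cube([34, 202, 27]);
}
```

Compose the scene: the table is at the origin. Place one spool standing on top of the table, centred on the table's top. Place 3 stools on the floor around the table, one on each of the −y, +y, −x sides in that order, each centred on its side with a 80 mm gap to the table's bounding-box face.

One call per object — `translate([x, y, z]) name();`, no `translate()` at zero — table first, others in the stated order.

table();
translate([468, 212, 767]) spool();
translate([474, -350, 0]) stool();
translate([474, 868, 0]) stool();
translate([-432, 259, 0]) stool();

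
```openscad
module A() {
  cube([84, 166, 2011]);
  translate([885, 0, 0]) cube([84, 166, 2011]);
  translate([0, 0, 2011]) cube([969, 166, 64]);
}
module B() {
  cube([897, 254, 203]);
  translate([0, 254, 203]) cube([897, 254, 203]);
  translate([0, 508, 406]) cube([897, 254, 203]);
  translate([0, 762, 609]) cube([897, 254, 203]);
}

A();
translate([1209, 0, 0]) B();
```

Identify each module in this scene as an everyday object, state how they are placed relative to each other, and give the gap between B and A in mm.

The staircase's nearest face is 240 mm from the door frame's +x face.

A is a door frame. B is a staircase. The staircase is on the floor beside the door frame on its +x side. The gap between the staircase and the door frame is 240 mm.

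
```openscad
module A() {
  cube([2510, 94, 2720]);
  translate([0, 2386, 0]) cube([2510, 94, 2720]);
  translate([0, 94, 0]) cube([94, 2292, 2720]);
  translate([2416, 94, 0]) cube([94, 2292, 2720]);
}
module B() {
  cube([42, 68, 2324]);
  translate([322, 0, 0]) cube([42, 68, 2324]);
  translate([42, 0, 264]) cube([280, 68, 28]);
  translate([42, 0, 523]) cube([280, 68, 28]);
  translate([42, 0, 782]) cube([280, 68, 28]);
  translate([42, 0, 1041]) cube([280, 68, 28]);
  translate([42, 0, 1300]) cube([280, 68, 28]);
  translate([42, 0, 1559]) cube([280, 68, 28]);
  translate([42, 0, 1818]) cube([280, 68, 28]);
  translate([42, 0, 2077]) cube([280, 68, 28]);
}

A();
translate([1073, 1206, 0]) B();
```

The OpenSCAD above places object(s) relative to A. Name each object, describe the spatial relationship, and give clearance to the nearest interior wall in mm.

A is a house frame. B is a ladder. The ladder sits inside the house frame, centred. The clearance to the nearest interior wall is 979 mm.

Clearances: x = 979, y = 1112; minimum 979 mm.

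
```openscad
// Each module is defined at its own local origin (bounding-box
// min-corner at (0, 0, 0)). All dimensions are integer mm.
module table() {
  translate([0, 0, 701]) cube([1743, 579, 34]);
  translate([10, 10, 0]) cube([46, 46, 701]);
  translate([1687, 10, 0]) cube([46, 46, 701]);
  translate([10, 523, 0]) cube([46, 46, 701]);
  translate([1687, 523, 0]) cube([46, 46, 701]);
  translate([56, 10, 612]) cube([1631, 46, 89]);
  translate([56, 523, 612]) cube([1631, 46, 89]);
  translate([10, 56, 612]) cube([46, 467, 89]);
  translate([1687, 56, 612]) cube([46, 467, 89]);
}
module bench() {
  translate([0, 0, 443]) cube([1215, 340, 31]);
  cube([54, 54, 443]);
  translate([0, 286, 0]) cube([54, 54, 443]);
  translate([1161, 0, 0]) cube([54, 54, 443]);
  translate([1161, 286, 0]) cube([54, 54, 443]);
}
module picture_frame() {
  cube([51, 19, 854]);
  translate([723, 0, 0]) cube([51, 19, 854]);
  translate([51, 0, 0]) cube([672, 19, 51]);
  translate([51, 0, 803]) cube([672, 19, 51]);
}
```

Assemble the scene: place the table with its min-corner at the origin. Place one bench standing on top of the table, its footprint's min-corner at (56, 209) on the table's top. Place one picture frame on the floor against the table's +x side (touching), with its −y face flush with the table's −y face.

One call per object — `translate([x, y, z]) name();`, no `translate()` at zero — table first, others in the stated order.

table();
translate([56, 209, 735]) bench();
translate([1743, 0, 0]) picture_frame();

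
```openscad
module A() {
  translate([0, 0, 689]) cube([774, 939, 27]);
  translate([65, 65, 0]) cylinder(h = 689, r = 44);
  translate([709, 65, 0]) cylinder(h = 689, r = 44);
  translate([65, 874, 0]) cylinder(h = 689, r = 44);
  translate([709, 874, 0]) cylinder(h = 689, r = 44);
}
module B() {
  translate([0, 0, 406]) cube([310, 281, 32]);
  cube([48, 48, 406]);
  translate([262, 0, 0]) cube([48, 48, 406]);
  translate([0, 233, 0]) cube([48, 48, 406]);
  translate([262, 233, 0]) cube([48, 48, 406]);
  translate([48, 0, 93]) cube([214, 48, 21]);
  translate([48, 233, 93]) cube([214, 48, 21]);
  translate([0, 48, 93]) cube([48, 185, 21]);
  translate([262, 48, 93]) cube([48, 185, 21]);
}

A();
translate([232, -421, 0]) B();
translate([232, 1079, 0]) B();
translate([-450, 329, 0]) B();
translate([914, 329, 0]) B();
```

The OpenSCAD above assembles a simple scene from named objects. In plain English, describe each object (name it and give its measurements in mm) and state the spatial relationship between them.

A is a table: top 774 mm (x) × 939 mm (y), 27 mm thick, upper face at z = 716 mm, on four round legs of 88 mm diameter, each leg's bounding box inset 21 mm from the nearest pair of top edges, running from z = 0 to the bottom of the top.

B is a simple wooden stool: a rectangular seat 310 mm (x) by 281 mm (y), 32 mm thick, top face at z = 438 mm, on four square legs, each 48×48 mm in cross-section. The legs rest on z = 0, each flush with a corner of the seat. Four stretchers, 48 mm wide and 21 mm tall, connect adjacent legs with their undersides at z = 93 mm, each running between the inner faces of the legs it joins and aligned with the legs' outer faces on the other axis.

Four stools sit around the table at the −y, +y, −x, +x sides.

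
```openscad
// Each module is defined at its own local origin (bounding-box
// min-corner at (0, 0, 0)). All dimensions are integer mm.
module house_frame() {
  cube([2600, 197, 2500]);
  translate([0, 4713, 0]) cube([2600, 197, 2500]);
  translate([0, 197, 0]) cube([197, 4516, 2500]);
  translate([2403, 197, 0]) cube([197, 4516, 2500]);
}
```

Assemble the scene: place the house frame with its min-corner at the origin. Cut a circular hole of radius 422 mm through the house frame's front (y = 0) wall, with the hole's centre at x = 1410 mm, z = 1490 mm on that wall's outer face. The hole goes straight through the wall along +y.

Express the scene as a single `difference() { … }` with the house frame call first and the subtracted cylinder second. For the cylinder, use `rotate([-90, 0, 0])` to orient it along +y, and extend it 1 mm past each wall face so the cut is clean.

difference() {
  house_frame();
  translate([1410, -1, 1490]) rotate([-90, 0, 0]) cylinder(h = 199, r = 422);
}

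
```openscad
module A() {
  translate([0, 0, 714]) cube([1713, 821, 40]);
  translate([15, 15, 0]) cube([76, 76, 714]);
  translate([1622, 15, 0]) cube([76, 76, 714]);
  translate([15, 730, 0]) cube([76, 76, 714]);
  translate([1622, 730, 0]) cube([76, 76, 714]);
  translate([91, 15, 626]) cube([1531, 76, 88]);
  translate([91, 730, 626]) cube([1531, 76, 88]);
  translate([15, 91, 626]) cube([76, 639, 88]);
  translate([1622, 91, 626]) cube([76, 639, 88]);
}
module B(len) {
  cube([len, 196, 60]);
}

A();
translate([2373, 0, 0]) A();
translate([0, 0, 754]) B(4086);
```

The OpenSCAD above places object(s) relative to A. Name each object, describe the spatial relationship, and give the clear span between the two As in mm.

Second table starts at x = 2373; first ends at x = 1713; clear span = 2373 − 1713 = 660 mm.

A is a table. B is a beam. A beam spans the tops of two tables. The clear span between the two tables is 660 mm.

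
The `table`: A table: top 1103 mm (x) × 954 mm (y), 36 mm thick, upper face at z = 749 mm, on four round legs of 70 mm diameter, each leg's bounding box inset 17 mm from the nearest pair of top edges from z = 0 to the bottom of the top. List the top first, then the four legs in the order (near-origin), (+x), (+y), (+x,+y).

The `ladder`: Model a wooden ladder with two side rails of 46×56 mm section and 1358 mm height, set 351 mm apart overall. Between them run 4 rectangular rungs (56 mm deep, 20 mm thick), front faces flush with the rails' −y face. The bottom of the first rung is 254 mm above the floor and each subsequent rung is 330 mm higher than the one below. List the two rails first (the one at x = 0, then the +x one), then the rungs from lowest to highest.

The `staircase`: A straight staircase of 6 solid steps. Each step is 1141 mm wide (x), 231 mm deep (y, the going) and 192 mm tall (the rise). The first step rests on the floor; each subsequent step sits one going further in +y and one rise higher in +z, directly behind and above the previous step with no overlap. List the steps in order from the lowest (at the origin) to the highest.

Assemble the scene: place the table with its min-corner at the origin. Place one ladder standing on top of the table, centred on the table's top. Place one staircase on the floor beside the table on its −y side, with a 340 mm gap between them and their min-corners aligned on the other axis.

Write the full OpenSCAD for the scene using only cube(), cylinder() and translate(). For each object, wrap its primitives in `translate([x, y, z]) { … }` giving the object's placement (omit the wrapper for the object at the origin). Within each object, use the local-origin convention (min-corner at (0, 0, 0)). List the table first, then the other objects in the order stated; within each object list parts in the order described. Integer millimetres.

translate([0, 0, 713]) cube([1103, 954, 36]);
translate([52, 52, 0]) cylinder(h = 713, r = 35);
translate([1051, 52, 0]) cylinder(h = 713, r = 35);
translate([52, 902, 0]) cylinder(h = 713, r = 35);
translate([1051, 902, 0]) cylinder(h = 713, r = 35);
translate([376, 449, 749]) {
  cube([46, 56, 1358]);
  translate([305, 0, 0]) cube([46, 56, 1358]);
  translate([46, 0, 254]) cube([259, 56, 20]);
  translate([46, 0, 584]) cube([259, 56, 20]);
  translate([46, 0, 914]) cube([259, 56, 20]);
  translate([46, 0, 1244]) cube([259, 56, 20]);
}
translate([0, -1726, 0]) {
  cube([1141, 231, 192]);
  translate([0, 231, 192]) cube([1141, 231, 192]);
  translate([0, 462, 384]) cube([1141, 231, 192]);
  translate([0, 693, 576]) cube([1141, 231, 192]);
  translate([0, 924, 768]) cube([1141, 231, 192]);
  translate([0, 1155, 960]) cube([1141, 231, 192]);
}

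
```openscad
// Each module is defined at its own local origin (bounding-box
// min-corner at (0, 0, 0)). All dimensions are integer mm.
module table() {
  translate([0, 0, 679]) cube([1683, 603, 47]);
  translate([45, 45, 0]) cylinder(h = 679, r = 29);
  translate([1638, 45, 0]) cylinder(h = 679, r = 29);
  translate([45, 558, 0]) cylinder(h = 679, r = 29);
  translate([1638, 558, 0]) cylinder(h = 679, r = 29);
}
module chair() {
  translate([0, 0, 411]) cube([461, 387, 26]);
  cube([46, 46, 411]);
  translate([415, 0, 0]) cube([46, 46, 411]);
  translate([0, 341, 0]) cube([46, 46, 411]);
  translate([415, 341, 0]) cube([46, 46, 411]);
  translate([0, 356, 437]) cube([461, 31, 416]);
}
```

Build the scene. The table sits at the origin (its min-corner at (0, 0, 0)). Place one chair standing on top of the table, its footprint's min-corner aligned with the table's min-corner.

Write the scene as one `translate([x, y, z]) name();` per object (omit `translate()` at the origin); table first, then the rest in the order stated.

table();
translate([0, 0, 726]) chair();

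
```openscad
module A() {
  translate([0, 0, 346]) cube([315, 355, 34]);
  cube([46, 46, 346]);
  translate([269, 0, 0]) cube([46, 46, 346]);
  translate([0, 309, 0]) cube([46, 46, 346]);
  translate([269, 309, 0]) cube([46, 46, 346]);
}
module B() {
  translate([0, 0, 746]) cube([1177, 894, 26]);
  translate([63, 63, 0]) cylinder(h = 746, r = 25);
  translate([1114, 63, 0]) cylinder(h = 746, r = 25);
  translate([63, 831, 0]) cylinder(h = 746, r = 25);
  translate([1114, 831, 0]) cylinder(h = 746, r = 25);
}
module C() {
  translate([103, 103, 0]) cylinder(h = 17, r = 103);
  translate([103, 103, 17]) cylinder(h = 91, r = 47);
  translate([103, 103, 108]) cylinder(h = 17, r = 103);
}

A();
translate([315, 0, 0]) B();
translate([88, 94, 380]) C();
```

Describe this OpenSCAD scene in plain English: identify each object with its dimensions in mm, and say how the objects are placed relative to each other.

A is a four-legged stool. The seat is a 315×355×34 mm slab whose top surface is at z = 380 mm; four square legs, each 46×46 mm in cross-section, run from the floor (z = 0) to the underside of the seat, each flush with a corner of the seat.

B is a table with a 1177×894 mm rectangular top, 26 mm thick, top surface at z = 772 mm, supported by four round legs of 50 mm diameter, each leg's bounding box inset 38 mm from the nearest pair of top edges, running from the floor.

C is a spool: two coaxial disc flanges of radius 103 mm and thickness 17 mm, joined by a core cylinder of radius 47 mm and height 91 mm. The lower flange rests on z = 0 and the three cylinders share a vertical axis.

The table is against the stool's +x side, with their −y faces flush. The spool is on top of the stool.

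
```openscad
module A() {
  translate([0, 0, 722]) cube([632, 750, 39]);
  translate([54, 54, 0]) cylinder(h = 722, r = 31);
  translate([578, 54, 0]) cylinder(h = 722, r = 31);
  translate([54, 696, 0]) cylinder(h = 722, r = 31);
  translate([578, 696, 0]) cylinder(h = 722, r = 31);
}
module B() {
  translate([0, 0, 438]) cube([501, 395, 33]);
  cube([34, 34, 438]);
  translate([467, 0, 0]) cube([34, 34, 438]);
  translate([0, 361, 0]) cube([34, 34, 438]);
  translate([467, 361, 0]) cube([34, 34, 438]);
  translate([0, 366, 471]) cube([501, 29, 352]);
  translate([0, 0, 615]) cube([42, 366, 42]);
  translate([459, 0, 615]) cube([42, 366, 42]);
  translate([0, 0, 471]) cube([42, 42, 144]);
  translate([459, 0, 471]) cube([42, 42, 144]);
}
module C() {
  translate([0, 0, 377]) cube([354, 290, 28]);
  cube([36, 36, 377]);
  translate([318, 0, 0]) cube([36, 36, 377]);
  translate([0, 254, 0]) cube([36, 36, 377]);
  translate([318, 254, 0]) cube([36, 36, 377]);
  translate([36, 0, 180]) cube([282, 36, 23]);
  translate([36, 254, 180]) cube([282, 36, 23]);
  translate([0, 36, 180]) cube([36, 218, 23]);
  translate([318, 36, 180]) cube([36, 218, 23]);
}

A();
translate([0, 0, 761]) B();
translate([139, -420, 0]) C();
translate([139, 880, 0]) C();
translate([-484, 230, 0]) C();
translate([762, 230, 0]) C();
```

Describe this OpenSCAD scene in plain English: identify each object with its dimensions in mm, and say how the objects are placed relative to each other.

A is a table with a 632×750 mm rectangular top, 39 mm thick, top surface at z = 761 mm, supported by four round legs of 62 mm diameter, each leg's bounding box inset 23 mm from the nearest pair of top edges, running from the floor.

B is a chair. The seat is a 501×395×33 mm slab with its top at z = 471 mm, on four 34×34 mm corner legs (flush with the seat edges, standing on z = 0). A flat backrest 29 mm thick, 352 mm tall, spans the full seat width and rises from the seat top along its +y edge, rear face flush with the rear of the seat. Two armrests of 42×42 mm section run along each side from the seat's front edge to the front of the backrest, top faces 186 mm above the seat top and outer faces flush with the seat's x-edges; a 42×42 mm post under the front of each armrest stands on the seat at the front corner.

C is a simple wooden stool: a rectangular seat 354 mm (x) by 290 mm (y), 28 mm thick, top face at z = 405 mm, on four square legs, each 36×36 mm in cross-section. The legs rest on z = 0, each flush with a corner of the seat. Four stretchers, 36 mm wide and 23 mm tall, connect adjacent legs with their undersides at z = 180 mm, each running between the inner faces of the legs it joins and aligned with the legs' outer faces on the other axis.

The chair is on top of the table. Four stools sit around the table at the −y, +y, −x, +x sides.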